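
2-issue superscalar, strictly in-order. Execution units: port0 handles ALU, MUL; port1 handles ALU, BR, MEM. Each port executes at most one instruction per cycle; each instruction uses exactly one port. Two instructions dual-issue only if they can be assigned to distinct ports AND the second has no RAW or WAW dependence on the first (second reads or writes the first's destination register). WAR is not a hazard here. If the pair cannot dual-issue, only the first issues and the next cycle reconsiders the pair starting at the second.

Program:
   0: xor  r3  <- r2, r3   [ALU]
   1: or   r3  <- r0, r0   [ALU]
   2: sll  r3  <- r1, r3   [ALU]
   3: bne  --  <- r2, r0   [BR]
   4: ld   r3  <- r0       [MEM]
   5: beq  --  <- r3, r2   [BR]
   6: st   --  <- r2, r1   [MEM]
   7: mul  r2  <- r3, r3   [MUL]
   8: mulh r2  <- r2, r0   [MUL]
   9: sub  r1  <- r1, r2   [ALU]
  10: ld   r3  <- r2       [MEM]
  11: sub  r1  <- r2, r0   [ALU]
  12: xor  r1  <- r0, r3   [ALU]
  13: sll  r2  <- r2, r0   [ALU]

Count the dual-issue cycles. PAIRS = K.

PAIRS = 4

[0] i0  xor  -- WAW r3
[1] i1  or  -- RAW+WAW r3
[2] i2+i3  sll;bne  -- dual
[3] i4  ld  -- no-port MEM/BR
[4] i5  beq  -- no-port BR/MEM
[5] i6+i7  st;mul  -- dual
[6] i8  mulh  -- RAW r2
[7] i9+i10  sub;ld  -- dual
[8] i11  sub  -- WAW r1
[9] i12+i13  xor;sll  -- dual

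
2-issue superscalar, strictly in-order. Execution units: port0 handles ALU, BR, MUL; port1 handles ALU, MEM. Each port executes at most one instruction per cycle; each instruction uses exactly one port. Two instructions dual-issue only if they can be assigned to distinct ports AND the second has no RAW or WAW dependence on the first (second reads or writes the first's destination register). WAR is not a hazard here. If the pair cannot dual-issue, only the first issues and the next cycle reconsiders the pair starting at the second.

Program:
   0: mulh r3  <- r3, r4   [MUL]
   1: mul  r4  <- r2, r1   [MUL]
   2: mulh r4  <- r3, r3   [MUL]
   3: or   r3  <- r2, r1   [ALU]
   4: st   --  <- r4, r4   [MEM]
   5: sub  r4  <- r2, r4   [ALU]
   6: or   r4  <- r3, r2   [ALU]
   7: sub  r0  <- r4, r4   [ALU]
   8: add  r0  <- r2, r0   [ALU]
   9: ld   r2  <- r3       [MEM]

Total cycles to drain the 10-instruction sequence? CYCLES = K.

CYCLES = 7

  cy0 -> i0 (mulh) no-port MUL/MUL
  cy1 -> i1 (mul) no-port MUL/MUL
  cy2 -> i2,i3 (mulh or) pair
  cy3 -> i4,i5 (st sub) pair
  cy4 -> i6 (or) RAW r4
  cy5 -> i7 (sub) RAW+WAW r0
  cy6 -> i8,i9 (add ld) pair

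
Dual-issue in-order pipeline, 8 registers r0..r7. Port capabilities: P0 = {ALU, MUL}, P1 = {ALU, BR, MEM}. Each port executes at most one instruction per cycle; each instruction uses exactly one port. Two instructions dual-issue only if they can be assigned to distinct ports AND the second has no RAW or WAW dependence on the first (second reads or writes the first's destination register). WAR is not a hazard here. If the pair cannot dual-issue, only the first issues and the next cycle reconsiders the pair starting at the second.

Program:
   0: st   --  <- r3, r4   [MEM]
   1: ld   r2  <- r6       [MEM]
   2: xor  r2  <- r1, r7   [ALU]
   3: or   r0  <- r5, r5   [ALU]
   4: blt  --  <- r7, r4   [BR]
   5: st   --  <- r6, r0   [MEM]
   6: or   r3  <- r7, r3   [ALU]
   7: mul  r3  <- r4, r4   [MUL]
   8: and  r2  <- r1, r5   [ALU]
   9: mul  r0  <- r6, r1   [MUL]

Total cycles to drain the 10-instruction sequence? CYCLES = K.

CYCLES = 7

t=0 i0:st.MEM ; no-port MEM/MEM
t=1 i1:ld.MEM ; WAW r2
t=2 i2&i3:xor.ALU+or.ALU ; dual
t=3 i4:blt.BR ; no-port BR/MEM
t=4 i5&i6:st.MEM+or.ALU ; dual
t=5 i7&i8:mul.MUL+and.ALU ; dual
t=6 i9:mul.MUL ; tail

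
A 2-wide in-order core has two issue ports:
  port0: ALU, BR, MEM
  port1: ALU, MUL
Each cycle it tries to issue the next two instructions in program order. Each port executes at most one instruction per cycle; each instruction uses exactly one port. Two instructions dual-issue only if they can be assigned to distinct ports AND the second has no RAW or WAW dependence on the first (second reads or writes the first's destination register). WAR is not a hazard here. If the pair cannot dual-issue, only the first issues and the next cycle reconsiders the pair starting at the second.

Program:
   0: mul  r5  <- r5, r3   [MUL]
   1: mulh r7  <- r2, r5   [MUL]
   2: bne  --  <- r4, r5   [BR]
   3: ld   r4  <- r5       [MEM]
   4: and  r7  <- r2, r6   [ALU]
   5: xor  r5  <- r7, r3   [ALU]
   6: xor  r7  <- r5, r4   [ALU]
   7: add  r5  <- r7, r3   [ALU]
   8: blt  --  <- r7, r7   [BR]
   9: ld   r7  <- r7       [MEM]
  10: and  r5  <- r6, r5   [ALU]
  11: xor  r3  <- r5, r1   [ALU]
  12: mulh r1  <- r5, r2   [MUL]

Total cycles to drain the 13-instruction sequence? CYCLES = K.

CYCLES = 8

0. mul @i0  | no-port MUL/MUL
1. mulh+bne @i1,i2  | dual
2. ld+and @i3,i4  | dual
3. xor @i5  | RAW r5
4. xor @i6  | RAW r7
5. add+blt @i7,i8  | dual
6. ld+and @i9,i10  | dual
7. xor+mulh @i11,i12  | dual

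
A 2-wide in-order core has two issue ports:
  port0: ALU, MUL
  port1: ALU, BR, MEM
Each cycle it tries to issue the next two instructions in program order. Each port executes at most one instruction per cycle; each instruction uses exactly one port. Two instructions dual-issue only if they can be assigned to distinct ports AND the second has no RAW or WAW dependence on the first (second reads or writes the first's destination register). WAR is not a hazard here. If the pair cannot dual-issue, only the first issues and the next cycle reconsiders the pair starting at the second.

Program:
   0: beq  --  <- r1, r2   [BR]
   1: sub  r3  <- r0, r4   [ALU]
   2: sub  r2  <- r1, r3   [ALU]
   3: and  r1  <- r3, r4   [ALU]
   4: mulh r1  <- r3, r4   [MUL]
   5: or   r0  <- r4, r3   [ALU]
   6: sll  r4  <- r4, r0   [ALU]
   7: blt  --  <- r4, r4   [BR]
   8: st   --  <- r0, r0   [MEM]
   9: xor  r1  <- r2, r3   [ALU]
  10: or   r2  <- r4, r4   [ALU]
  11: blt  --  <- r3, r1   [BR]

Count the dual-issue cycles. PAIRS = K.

  cy0 -> i0+i1 (beq.BR;sub.ALU) dual
  cy1 -> i2+i3 (sub.ALU;and.ALU) dual
  cy2 -> i4+i5 (mulh.MUL;or.ALU) dual
  cy3 -> i6 (sll.ALU) RAW r4
  cy4 -> i7 (blt.BR) no-port BR/MEM
  cy5 -> i8+i9 (st.MEM;xor.ALU) dual
  cy6 -> i10+i11 (or.ALU;blt.BR) dual

PAIRS = 5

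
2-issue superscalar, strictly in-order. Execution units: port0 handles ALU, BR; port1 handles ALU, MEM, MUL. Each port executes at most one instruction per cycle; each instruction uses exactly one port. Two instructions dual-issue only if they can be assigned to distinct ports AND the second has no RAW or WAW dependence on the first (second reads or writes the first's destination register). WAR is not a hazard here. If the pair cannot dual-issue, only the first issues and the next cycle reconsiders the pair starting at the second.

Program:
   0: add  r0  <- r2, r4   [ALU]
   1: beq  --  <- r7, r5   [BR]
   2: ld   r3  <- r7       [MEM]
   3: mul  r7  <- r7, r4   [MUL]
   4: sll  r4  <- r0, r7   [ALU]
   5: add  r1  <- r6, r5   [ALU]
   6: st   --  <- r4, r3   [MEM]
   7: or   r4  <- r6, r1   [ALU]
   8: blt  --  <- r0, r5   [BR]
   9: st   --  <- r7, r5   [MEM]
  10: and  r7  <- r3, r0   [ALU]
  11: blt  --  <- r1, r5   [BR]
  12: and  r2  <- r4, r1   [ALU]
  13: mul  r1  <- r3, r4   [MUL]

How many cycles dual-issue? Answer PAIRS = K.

PAIRS = 6

t=0 i0/i1:add.ALU;beq.BR ; 2-wide
t=1 i2:ld.MEM ; no-port MEM/MUL
t=2 i3:mul.MUL ; RAW r7
t=3 i4/i5:sll.ALU;add.ALU ; 2-wide
t=4 i6/i7:st.MEM;or.ALU ; 2-wide
t=5 i8/i9:blt.BR;st.MEM ; 2-wide
t=6 i10/i11:and.ALU;blt.BR ; 2-wide
t=7 i12/i13:and.ALU;mul.MUL ; 2-wide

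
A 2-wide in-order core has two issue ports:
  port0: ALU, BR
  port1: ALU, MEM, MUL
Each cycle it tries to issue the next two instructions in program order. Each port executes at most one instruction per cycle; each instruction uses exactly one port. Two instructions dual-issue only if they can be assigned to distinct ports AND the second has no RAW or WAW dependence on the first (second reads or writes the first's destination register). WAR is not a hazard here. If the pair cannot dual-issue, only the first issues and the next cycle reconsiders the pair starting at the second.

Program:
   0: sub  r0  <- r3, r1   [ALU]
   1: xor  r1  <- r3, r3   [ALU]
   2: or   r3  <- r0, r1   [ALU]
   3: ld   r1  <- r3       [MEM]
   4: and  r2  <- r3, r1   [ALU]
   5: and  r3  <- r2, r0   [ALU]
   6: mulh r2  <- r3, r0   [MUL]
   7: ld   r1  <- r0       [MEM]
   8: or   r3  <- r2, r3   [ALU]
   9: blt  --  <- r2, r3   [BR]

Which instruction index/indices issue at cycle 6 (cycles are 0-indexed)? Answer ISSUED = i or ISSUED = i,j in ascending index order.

0. sub.ALU;xor.ALU @i0,i1  | pair
1. or.ALU @i2  | RAW r3
2. ld.MEM @i3  | RAW r1
3. and.ALU @i4  | RAW r2
4. and.ALU @i5  | RAW r3
5. mulh.MUL @i6  | no-port MUL/MEM
6. ld.MEM;or.ALU @i7,i8  | pair
7. blt.BR @i9  | tail

ISSUED = 7,8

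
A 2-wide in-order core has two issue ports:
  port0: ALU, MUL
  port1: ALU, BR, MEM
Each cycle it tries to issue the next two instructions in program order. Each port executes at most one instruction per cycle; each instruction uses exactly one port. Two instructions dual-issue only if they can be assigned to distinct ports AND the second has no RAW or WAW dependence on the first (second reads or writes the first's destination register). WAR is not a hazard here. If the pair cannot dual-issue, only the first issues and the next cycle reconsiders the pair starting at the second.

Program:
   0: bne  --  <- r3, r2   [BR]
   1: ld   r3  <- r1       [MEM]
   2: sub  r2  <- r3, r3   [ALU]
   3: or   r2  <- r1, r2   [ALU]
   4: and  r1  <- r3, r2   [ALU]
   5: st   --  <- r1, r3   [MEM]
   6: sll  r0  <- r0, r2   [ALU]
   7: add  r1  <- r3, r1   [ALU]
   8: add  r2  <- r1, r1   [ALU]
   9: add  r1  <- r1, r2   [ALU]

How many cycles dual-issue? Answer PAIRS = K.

#0 head=0: bne i0 no-port BR/MEM
#1 head=1: ld i1 RAW r3
#2 head=2: sub i2 RAW+WAW r2
#3 head=3: or i3 RAW r2
#4 head=4: and i4 RAW r1
#5 head=5: st/sll i5&i6 pair
#6 head=7: add i7 RAW r1
#7 head=8: add i8 RAW r2
#8 head=9: add i9 tail

PAIRS = 1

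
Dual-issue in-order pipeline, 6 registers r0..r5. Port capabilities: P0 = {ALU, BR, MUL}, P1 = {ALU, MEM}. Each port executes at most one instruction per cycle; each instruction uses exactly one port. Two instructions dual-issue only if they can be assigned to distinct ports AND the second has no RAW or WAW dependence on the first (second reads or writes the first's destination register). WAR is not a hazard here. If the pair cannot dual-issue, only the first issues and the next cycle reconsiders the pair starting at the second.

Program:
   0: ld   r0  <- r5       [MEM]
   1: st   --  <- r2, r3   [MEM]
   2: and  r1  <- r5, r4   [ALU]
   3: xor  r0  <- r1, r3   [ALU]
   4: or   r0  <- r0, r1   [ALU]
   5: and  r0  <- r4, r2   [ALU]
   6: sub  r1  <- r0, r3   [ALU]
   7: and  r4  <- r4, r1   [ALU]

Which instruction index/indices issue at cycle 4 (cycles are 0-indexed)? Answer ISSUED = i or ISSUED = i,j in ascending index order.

  cy0 -> i0 (ld.MEM) no-port MEM/MEM
  cy1 -> i1,i2 (st.MEM and.ALU) 2-wide
  cy2 -> i3 (xor.ALU) RAW+WAW r0
  cy3 -> i4 (or.ALU) WAW r0
  cy4 -> i5 (and.ALU) RAW r0
  cy5 -> i6 (sub.ALU) RAW r1
  cy6 -> i7 (and.ALU) tail

ISSUED = 5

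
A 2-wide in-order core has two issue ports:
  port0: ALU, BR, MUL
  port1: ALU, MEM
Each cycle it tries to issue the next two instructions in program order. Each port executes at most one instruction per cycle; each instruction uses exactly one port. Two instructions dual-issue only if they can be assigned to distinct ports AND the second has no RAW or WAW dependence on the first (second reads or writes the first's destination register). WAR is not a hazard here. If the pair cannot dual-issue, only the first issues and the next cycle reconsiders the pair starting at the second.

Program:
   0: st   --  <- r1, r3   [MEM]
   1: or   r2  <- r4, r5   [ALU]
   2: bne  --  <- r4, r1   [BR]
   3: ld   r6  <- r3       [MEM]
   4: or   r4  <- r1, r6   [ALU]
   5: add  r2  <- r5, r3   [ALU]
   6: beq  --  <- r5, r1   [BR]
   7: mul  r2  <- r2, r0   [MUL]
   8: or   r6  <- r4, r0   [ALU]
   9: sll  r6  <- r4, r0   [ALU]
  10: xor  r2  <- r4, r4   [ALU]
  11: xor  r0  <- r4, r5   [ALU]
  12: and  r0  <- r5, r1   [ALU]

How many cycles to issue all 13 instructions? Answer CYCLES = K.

t=0 i0+i1:st;or ; dual
t=1 i2+i3:bne;ld ; dual
t=2 i4+i5:or;add ; dual
t=3 i6:beq ; no-port BR/MUL
t=4 i7+i8:mul;or ; dual
t=5 i9+i10:sll;xor ; dual
t=6 i11:xor ; WAW r0
t=7 i12:and ; tail

CYCLES = 8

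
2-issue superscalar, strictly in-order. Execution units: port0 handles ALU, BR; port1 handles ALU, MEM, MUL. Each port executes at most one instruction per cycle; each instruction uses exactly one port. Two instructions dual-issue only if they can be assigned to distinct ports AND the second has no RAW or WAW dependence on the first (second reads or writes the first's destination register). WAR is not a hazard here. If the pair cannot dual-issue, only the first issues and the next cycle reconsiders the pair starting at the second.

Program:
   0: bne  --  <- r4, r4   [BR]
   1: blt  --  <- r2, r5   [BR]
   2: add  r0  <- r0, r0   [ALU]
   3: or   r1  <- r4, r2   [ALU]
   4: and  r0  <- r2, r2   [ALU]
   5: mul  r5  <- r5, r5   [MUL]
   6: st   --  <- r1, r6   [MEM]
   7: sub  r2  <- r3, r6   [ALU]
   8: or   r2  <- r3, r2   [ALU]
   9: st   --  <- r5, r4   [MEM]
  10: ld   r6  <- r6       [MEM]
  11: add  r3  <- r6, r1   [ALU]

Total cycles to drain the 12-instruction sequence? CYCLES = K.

CYCLES = 8

  cy0 -> i0 (bne) no-port BR/BR
  cy1 -> i1&i2 (blt;add) 2-wide
  cy2 -> i3&i4 (or;and) 2-wide
  cy3 -> i5 (mul) no-port MUL/MEM
  cy4 -> i6&i7 (st;sub) 2-wide
  cy5 -> i8&i9 (or;st) 2-wide
  cy6 -> i10 (ld) RAW r6
  cy7 -> i11 (add) tail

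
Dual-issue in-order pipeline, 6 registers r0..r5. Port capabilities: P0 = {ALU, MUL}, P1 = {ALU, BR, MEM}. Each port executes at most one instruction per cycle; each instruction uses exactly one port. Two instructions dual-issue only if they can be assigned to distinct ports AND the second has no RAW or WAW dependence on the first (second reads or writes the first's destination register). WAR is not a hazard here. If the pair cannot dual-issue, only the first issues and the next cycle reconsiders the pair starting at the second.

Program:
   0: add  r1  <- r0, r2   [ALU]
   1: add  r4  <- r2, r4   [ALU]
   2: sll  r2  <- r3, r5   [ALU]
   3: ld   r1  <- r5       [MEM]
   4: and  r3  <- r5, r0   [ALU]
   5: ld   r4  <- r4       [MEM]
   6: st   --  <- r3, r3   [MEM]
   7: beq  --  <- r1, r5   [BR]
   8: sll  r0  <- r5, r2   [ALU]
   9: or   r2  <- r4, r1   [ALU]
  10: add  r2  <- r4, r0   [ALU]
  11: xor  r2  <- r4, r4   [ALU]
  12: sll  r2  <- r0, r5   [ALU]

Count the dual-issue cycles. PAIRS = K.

#0 head=0: add.ALU;add.ALU i0/i1 2-wide
#1 head=2: sll.ALU;ld.MEM i2/i3 2-wide
#2 head=4: and.ALU;ld.MEM i4/i5 2-wide
#3 head=6: st.MEM i6 no-port MEM/BR
#4 head=7: beq.BR;sll.ALU i7/i8 2-wide
#5 head=9: or.ALU i9 WAW r2
#6 head=10: add.ALU i10 WAW r2
#7 head=11: xor.ALU i11 WAW r2
#8 head=12: sll.ALU i12 tail

PAIRS = 4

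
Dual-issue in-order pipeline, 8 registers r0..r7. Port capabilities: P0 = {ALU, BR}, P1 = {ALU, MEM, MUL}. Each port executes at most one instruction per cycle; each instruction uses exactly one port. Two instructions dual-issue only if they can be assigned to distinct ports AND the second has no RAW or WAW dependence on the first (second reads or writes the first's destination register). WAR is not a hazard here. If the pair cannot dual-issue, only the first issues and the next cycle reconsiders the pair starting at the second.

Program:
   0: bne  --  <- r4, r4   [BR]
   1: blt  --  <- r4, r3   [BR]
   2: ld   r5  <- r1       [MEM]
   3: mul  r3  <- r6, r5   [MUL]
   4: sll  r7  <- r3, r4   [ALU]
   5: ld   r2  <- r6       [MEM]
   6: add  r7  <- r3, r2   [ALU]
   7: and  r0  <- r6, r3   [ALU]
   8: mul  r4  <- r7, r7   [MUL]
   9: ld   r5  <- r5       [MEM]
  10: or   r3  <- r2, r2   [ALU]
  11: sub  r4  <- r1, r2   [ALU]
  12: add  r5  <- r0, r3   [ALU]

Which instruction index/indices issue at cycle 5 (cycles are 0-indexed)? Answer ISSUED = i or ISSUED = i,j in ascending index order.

0. bne @i0  | no-port BR/BR
1. blt;ld @i1+i2  | dual
2. mul @i3  | RAW r3
3. sll;ld @i4+i5  | dual
4. add;and @i6+i7  | dual
5. mul @i8  | no-port MUL/MEM
6. ld;or @i9+i10  | dual
7. sub;add @i11+i12  | dual

ISSUED = 8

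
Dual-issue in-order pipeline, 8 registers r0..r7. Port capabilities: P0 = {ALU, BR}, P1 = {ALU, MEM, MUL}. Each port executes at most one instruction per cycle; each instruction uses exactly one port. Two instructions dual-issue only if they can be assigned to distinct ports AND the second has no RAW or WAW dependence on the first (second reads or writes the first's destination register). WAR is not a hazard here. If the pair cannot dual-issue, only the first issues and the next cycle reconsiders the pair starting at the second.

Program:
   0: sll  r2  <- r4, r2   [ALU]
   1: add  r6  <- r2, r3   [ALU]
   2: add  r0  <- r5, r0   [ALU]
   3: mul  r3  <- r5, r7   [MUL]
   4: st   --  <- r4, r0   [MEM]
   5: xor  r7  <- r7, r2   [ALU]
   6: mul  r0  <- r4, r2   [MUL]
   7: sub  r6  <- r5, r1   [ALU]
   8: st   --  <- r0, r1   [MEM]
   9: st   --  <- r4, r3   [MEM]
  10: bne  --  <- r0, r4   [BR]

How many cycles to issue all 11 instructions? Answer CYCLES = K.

t=0 i0:sll ; RAW r2
t=1 i1&i2:add+add ; dual
t=2 i3:mul ; no-port MUL/MEM
t=3 i4&i5:st+xor ; dual
t=4 i6&i7:mul+sub ; dual
t=5 i8:st ; no-port MEM/MEM
t=6 i9&i10:st+bne ; dual

CYCLES = 7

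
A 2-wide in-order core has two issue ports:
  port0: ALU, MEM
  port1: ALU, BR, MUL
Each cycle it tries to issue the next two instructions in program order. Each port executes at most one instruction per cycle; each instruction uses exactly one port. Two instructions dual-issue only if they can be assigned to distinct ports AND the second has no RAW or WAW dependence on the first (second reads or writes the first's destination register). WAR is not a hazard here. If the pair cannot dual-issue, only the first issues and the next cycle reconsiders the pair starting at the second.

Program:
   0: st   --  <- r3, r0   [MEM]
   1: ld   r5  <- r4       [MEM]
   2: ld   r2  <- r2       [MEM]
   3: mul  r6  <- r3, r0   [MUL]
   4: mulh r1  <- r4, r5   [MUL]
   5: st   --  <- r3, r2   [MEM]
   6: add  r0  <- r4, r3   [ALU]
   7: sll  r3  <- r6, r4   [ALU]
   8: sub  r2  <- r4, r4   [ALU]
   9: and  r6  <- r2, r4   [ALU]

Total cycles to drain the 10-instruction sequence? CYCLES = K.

CYCLES = 7

t=0 i0:st ; no-port MEM/MEM
t=1 i1:ld ; no-port MEM/MEM
t=2 i2,i3:ld+mul ; 2-wide
t=3 i4,i5:mulh+st ; 2-wide
t=4 i6,i7:add+sll ; 2-wide
t=5 i8:sub ; RAW r2
t=6 i9:and ; tail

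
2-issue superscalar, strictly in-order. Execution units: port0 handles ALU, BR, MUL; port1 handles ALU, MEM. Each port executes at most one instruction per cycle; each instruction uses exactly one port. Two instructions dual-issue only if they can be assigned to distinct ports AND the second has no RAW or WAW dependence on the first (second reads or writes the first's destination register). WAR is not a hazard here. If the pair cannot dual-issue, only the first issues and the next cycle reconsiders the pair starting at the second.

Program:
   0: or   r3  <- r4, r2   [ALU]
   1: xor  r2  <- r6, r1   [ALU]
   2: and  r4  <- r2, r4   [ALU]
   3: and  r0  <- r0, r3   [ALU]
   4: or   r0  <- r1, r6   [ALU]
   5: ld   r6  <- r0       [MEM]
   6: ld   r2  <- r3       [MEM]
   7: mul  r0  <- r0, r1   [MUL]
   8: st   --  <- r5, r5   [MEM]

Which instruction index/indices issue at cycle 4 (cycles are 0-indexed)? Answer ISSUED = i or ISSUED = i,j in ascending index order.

t=0 i0,i1:or;xor ; 2-wide
t=1 i2,i3:and;and ; 2-wide
t=2 i4:or ; RAW r0
t=3 i5:ld ; no-port MEM/MEM
t=4 i6,i7:ld;mul ; 2-wide
t=5 i8:st ; tail

ISSUED = 6,7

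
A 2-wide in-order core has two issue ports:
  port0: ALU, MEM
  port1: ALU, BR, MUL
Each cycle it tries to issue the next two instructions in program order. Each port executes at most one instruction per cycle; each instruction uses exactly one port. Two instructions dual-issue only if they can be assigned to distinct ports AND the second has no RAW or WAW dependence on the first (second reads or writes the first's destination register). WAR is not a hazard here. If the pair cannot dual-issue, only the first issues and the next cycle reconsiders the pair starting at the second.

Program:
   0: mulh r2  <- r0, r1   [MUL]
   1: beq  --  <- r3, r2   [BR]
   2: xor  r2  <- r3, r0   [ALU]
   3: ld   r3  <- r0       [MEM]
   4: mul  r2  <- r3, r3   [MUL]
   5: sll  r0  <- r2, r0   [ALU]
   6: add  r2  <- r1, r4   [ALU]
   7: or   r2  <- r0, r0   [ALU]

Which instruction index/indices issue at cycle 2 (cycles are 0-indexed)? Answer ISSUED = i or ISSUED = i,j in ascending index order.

[0] i0  mulh.MUL  -- no-port MUL/BR
[1] i1+i2  beq.BR;xor.ALU  -- 2-wide
[2] i3  ld.MEM  -- RAW r3
[3] i4  mul.MUL  -- RAW r2
[4] i5+i6  sll.ALU;add.ALU  -- 2-wide
[5] i7  or.ALU  -- tail

ISSUED = 3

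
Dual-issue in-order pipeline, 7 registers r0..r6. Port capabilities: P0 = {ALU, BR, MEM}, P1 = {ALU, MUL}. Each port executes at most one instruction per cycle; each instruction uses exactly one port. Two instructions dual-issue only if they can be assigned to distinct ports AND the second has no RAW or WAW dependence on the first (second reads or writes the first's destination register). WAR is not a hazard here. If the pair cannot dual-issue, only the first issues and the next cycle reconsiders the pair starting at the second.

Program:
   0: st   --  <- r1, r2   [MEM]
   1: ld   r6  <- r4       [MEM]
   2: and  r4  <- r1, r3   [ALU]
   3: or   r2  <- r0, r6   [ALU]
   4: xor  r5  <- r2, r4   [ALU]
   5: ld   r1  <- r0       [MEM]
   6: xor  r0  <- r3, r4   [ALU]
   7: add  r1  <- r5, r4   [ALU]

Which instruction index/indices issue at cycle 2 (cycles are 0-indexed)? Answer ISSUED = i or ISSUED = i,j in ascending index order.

#0 head=0: st.MEM i0 no-port MEM/MEM
#1 head=1: ld.MEM+and.ALU i1/i2 dual
#2 head=3: or.ALU i3 RAW r2
#3 head=4: xor.ALU+ld.MEM i4/i5 dual
#4 head=6: xor.ALU+add.ALU i6/i7 dual

ISSUED = 3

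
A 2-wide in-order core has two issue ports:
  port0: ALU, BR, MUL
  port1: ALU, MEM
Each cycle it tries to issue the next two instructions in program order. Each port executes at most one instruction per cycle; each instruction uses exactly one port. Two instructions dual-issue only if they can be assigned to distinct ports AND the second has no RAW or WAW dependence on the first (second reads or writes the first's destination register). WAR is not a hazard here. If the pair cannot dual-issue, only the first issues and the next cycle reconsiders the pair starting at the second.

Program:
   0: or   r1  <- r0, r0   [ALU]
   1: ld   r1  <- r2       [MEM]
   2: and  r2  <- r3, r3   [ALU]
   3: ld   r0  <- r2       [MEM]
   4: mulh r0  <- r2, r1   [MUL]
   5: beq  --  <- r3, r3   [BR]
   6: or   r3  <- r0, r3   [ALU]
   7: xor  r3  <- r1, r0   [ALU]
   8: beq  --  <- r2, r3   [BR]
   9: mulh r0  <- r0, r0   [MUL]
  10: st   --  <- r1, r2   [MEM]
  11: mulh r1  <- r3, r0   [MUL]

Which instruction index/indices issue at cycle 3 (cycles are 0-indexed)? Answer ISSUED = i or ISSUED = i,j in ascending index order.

ISSUED = 4

t=0 i0:or.ALU ; WAW r1
t=1 i1/i2:ld.MEM+and.ALU ; pair
t=2 i3:ld.MEM ; WAW r0
t=3 i4:mulh.MUL ; no-port MUL/BR
t=4 i5/i6:beq.BR+or.ALU ; pair
t=5 i7:xor.ALU ; RAW r3
t=6 i8:beq.BR ; no-port BR/MUL
t=7 i9/i10:mulh.MUL+st.MEM ; pair
t=8 i11:mulh.MUL ; tail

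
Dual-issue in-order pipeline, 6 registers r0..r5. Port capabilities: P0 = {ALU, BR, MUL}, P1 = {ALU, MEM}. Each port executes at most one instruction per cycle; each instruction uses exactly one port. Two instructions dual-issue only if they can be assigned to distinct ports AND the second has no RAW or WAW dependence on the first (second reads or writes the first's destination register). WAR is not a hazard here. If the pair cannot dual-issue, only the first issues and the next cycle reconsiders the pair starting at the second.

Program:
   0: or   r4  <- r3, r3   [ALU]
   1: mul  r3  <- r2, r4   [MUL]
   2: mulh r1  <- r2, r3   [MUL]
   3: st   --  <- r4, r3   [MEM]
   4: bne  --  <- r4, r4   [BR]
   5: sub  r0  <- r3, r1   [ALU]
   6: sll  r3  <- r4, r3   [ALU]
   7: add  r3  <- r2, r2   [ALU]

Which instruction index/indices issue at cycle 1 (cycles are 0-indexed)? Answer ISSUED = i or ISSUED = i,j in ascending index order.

ISSUED = 1

t=0 i0:or.ALU ; RAW r4
t=1 i1:mul.MUL ; no-port MUL/MUL
t=2 i2&i3:mulh.MUL st.MEM ; pair
t=3 i4&i5:bne.BR sub.ALU ; pair
t=4 i6:sll.ALU ; WAW r3
t=5 i7:add.ALU ; tail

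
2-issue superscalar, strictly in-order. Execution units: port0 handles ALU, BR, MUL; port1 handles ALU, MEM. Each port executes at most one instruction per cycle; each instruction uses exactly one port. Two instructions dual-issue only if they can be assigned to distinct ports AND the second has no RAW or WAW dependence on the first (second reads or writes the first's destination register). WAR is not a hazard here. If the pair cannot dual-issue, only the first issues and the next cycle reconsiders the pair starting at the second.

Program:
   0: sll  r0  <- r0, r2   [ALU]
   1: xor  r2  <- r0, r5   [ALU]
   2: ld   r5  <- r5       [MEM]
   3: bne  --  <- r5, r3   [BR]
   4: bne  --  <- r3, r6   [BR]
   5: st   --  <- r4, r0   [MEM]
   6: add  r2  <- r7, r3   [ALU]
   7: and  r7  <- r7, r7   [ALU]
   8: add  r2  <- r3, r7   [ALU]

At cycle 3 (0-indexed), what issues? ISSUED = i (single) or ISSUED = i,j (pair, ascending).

c0: i0 sll  RAW r0
c1: i1+i2 xor ld  dual
c2: i3 bne  no-port BR/BR
c3: i4+i5 bne st  dual
c4: i6+i7 add and  dual
c5: i8 add  tail

ISSUED = 4,5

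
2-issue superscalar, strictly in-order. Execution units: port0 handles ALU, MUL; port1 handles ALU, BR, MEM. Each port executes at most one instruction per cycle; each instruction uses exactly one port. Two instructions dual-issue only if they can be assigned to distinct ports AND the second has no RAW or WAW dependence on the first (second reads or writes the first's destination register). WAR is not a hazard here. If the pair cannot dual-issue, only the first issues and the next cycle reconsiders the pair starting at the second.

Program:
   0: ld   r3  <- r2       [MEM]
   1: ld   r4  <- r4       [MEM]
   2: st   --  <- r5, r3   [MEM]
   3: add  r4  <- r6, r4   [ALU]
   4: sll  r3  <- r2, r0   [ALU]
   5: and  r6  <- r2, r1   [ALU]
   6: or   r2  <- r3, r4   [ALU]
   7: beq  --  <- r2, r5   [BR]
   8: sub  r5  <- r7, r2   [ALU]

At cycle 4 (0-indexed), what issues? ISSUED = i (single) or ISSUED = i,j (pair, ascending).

ISSUED = 6

c0: i0 ld  no-port MEM/MEM
c1: i1 ld  no-port MEM/MEM
c2: i2+i3 st+add  dual
c3: i4+i5 sll+and  dual
c4: i6 or  RAW r2
c5: i7+i8 beq+sub  dual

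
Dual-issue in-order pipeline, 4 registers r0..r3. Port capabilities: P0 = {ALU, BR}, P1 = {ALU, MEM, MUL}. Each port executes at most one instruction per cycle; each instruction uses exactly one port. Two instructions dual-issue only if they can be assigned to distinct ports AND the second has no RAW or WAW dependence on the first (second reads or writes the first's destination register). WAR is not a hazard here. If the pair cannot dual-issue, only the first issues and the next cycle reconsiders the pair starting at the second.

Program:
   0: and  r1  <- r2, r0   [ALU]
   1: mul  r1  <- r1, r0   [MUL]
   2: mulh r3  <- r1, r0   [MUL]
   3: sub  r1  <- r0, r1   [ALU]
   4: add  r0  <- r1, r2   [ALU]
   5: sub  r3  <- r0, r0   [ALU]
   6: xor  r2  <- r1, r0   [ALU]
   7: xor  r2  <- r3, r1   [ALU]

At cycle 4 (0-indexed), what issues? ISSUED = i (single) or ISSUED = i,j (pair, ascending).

ISSUED = 5,6

[0] i0  and  -- RAW+WAW r1
[1] i1  mul  -- no-port MUL/MUL
[2] i2,i3  mulh sub  -- pair
[3] i4  add  -- RAW r0
[4] i5,i6  sub xor  -- pair
[5] i7  xor  -- tail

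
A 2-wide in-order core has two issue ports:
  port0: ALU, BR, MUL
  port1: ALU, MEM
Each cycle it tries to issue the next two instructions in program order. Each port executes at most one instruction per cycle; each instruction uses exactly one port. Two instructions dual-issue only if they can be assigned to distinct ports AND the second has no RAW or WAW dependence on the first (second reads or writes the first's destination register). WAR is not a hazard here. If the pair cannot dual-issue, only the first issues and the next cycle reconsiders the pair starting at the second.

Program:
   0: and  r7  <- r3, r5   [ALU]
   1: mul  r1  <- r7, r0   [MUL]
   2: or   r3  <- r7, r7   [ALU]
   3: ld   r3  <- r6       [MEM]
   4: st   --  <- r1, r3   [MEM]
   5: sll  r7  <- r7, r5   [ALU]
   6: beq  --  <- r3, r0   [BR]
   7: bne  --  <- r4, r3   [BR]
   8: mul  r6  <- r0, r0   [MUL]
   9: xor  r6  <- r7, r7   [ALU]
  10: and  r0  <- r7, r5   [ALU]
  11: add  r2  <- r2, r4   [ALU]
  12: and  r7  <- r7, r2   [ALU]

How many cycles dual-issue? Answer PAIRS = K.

c0: i0 and  RAW r7
c1: i1,i2 mul or  dual
c2: i3 ld  no-port MEM/MEM
c3: i4,i5 st sll  dual
c4: i6 beq  no-port BR/BR
c5: i7 bne  no-port BR/MUL
c6: i8 mul  WAW r6
c7: i9,i10 xor and  dual
c8: i11 add  RAW r2
c9: i12 and  tail

PAIRS = 3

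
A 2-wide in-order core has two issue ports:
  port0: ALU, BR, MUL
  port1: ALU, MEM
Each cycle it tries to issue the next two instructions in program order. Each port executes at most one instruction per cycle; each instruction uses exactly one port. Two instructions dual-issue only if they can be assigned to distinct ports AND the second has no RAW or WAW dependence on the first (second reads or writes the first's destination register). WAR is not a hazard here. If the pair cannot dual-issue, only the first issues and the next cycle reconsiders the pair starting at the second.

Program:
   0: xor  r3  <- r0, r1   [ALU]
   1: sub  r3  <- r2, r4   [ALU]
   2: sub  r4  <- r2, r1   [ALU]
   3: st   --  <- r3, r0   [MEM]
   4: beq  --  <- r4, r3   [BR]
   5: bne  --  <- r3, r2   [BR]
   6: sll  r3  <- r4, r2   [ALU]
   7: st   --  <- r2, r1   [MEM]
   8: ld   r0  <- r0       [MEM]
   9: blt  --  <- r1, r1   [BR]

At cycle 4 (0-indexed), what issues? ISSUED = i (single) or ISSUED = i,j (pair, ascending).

ISSUED = 7

  cy0 -> i0 (xor.ALU) WAW r3
  cy1 -> i1/i2 (sub.ALU/sub.ALU) dual
  cy2 -> i3/i4 (st.MEM/beq.BR) dual
  cy3 -> i5/i6 (bne.BR/sll.ALU) dual
  cy4 -> i7 (st.MEM) no-port MEM/MEM
  cy5 -> i8/i9 (ld.MEM/blt.BR) dual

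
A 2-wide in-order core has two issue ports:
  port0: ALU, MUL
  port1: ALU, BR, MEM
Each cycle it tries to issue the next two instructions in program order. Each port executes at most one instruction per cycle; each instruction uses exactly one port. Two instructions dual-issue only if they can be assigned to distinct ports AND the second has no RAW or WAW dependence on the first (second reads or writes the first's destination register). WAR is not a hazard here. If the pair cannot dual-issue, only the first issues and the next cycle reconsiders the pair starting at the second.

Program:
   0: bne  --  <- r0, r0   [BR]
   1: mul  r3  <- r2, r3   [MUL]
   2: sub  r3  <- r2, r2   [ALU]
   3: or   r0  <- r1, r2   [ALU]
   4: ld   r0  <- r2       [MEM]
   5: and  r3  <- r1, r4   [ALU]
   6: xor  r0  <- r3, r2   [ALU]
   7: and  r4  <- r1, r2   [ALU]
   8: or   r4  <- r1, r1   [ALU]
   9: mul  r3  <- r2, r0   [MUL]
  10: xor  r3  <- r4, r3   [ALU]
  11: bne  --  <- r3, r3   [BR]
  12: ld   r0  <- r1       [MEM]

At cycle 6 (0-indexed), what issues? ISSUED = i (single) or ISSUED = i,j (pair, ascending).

0. bne.BR mul.MUL @i0&i1  | 2-wide
1. sub.ALU or.ALU @i2&i3  | 2-wide
2. ld.MEM and.ALU @i4&i5  | 2-wide
3. xor.ALU and.ALU @i6&i7  | 2-wide
4. or.ALU mul.MUL @i8&i9  | 2-wide
5. xor.ALU @i10  | RAW r3
6. bne.BR @i11  | no-port BR/MEM
7. ld.MEM @i12  | tail

ISSUED = 11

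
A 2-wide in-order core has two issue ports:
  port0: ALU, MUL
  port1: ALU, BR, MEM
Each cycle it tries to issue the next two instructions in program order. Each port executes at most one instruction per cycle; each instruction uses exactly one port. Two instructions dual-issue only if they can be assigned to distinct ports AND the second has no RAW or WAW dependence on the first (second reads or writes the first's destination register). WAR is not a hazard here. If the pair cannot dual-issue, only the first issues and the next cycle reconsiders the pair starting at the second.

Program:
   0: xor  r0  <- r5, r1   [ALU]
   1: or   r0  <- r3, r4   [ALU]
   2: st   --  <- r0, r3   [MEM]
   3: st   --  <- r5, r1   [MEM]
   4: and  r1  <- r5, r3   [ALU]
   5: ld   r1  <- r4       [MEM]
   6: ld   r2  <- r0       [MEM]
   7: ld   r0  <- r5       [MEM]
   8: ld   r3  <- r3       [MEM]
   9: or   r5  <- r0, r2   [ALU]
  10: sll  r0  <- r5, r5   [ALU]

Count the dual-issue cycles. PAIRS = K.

c0: i0 xor  WAW r0
c1: i1 or  RAW r0
c2: i2 st  no-port MEM/MEM
c3: i3/i4 st;and  dual
c4: i5 ld  no-port MEM/MEM
c5: i6 ld  no-port MEM/MEM
c6: i7 ld  no-port MEM/MEM
c7: i8/i9 ld;or  dual
c8: i10 sll  tail

PAIRS = 2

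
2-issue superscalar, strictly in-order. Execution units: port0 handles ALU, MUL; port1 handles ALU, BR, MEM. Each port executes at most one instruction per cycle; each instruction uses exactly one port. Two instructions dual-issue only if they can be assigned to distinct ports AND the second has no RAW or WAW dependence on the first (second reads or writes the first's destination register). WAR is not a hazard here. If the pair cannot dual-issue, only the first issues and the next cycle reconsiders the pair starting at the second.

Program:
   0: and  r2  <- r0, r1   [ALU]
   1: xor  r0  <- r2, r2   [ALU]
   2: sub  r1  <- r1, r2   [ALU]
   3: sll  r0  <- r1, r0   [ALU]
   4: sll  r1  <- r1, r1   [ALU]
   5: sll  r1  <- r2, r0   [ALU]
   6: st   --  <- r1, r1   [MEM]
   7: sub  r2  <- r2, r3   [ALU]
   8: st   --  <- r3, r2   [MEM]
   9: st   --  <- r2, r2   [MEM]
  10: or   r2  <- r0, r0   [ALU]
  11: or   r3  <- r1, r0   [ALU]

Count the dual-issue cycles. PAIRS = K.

PAIRS = 4

t=0 i0:and ; RAW r2
t=1 i1&i2:xor;sub ; pair
t=2 i3&i4:sll;sll ; pair
t=3 i5:sll ; RAW r1
t=4 i6&i7:st;sub ; pair
t=5 i8:st ; no-port MEM/MEM
t=6 i9&i10:st;or ; pair
t=7 i11:or ; tail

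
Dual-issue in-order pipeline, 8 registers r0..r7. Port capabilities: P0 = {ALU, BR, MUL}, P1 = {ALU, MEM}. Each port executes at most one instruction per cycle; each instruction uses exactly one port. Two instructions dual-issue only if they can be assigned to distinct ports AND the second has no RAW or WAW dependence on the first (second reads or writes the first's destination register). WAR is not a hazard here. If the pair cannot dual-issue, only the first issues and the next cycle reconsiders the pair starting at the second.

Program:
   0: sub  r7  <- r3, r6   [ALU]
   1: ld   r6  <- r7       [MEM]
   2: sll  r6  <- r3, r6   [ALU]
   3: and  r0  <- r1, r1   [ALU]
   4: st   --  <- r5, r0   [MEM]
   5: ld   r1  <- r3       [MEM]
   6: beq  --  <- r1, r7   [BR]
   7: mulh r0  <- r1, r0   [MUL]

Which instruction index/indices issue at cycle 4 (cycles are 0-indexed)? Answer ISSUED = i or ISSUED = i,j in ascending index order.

ISSUED = 5

[0] i0  sub  -- RAW r7
[1] i1  ld  -- RAW+WAW r6
[2] i2,i3  sll;and  -- pair
[3] i4  st  -- no-port MEM/MEM
[4] i5  ld  -- RAW r1
[5] i6  beq  -- no-port BR/MUL
[6] i7  mulh  -- tail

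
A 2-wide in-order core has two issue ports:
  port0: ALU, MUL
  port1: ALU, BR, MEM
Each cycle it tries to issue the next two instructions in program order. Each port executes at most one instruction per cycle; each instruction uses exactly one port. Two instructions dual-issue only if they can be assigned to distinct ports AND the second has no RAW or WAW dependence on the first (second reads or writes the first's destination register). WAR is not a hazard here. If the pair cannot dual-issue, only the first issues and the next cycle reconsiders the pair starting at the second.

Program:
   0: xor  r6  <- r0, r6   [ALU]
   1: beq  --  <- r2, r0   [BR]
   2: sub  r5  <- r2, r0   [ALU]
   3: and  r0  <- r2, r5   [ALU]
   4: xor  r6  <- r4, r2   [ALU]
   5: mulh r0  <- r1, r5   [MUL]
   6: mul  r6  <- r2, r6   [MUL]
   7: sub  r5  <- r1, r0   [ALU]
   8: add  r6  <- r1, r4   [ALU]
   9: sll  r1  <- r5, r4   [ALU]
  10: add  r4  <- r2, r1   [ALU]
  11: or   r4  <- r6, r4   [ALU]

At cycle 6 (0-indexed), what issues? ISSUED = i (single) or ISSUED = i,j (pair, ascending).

ISSUED = 10

0. xor.ALU;beq.BR @i0&i1  | dual
1. sub.ALU @i2  | RAW r5
2. and.ALU;xor.ALU @i3&i4  | dual
3. mulh.MUL @i5  | no-port MUL/MUL
4. mul.MUL;sub.ALU @i6&i7  | dual
5. add.ALU;sll.ALU @i8&i9  | dual
6. add.ALU @i10  | RAW+WAW r4
7. or.ALU @i11  | tail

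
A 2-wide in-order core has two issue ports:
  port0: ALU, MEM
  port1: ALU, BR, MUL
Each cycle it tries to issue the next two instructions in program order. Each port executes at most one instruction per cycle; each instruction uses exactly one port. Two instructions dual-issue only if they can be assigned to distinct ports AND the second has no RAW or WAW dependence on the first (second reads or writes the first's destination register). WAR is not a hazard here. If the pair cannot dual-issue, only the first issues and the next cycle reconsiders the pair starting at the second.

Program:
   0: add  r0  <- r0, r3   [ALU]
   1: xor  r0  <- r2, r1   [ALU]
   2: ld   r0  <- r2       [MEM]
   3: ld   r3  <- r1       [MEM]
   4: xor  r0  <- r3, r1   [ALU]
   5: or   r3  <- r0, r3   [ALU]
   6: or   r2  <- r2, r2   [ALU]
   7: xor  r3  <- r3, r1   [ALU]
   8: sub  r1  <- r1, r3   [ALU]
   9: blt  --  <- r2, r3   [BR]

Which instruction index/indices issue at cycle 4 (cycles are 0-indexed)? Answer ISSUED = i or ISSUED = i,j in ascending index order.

ISSUED = 4

c0: i0 add  WAW r0
c1: i1 xor  WAW r0
c2: i2 ld  no-port MEM/MEM
c3: i3 ld  RAW r3
c4: i4 xor  RAW r0
c5: i5,i6 or;or  2-wide
c6: i7 xor  RAW r3
c7: i8,i9 sub;blt  2-wide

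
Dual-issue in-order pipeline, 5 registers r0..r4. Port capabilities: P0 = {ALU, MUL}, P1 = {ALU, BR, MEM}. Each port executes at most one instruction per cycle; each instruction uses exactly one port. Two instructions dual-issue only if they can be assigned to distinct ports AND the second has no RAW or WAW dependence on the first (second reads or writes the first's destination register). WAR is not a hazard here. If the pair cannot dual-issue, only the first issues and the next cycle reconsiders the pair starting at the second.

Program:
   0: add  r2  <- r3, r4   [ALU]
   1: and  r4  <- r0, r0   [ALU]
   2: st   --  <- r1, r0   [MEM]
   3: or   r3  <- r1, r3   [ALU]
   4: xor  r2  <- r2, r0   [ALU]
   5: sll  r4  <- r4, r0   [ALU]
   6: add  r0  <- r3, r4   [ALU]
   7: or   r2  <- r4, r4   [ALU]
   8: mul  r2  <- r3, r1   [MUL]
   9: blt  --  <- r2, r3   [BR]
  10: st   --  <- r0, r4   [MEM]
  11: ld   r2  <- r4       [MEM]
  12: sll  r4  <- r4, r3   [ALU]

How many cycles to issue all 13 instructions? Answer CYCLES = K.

[0] i0/i1  add+and  -- dual
[1] i2/i3  st+or  -- dual
[2] i4/i5  xor+sll  -- dual
[3] i6/i7  add+or  -- dual
[4] i8  mul  -- RAW r2
[5] i9  blt  -- no-port BR/MEM
[6] i10  st  -- no-port MEM/MEM
[7] i11/i12  ld+sll  -- dual

CYCLES = 8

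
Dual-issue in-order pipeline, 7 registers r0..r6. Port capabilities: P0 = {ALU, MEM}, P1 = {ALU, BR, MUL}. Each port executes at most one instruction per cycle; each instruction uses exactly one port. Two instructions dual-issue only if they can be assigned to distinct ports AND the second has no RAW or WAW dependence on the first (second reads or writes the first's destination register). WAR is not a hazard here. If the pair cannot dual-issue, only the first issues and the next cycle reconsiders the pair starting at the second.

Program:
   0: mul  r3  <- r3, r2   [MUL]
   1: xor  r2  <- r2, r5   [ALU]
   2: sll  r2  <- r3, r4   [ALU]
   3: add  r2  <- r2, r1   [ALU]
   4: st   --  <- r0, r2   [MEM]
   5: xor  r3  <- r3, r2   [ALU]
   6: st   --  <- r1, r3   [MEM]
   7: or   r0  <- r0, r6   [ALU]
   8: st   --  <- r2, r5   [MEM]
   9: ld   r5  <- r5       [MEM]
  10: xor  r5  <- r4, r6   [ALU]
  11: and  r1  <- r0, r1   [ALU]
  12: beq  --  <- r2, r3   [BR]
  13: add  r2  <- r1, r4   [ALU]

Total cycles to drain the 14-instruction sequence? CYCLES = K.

CYCLES = 9

  cy0 -> i0&i1 (mul.MUL;xor.ALU) 2-wide
  cy1 -> i2 (sll.ALU) RAW+WAW r2
  cy2 -> i3 (add.ALU) RAW r2
  cy3 -> i4&i5 (st.MEM;xor.ALU) 2-wide
  cy4 -> i6&i7 (st.MEM;or.ALU) 2-wide
  cy5 -> i8 (st.MEM) no-port MEM/MEM
  cy6 -> i9 (ld.MEM) WAW r5
  cy7 -> i10&i11 (xor.ALU;and.ALU) 2-wide
  cy8 -> i12&i13 (beq.BR;add.ALU) 2-wide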